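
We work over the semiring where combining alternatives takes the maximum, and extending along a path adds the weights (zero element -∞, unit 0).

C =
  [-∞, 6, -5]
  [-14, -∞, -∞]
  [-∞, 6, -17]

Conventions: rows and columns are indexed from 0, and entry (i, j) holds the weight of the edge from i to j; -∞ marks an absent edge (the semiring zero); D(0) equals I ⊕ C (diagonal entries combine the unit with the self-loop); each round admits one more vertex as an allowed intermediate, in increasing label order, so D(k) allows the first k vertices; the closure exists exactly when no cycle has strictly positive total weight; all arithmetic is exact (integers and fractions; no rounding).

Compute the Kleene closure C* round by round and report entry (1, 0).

D(0):
  [0, 6, -5]
  [-14, 0, -∞]
  [-∞, 6, 0]
D(1):
  [0, 6, -5]
  [-14, 0, -19]
  [-∞, 6, 0]
D(2):
  [0, 6, -5]
  [-14, 0, -19]
  [-8, 6, 0]
D(3):
  [0, 6, -5]
  [-14, 0, -19]
  [-8, 6, 0]
Answer: C*[1][0] = -14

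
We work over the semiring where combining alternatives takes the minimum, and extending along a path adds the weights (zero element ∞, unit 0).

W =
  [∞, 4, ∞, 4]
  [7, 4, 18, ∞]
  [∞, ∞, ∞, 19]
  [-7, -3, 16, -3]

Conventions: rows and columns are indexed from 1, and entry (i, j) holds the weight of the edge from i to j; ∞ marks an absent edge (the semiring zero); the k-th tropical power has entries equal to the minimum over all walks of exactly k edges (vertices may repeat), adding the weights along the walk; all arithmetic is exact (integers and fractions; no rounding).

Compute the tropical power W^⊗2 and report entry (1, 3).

W^⊗2:
  [-3, 1, 20, 1]
  [11, 8, 22, 11]
  [12, 16, 35, 16]
  [-10, -6, 13, -6]
Key observation: the optimum is the walk 1->4->3, with weight 4 + 16 = 20.
Optimal value attained by: walk 1->4->3.
Answer: (W^⊗2)[1][3] = 20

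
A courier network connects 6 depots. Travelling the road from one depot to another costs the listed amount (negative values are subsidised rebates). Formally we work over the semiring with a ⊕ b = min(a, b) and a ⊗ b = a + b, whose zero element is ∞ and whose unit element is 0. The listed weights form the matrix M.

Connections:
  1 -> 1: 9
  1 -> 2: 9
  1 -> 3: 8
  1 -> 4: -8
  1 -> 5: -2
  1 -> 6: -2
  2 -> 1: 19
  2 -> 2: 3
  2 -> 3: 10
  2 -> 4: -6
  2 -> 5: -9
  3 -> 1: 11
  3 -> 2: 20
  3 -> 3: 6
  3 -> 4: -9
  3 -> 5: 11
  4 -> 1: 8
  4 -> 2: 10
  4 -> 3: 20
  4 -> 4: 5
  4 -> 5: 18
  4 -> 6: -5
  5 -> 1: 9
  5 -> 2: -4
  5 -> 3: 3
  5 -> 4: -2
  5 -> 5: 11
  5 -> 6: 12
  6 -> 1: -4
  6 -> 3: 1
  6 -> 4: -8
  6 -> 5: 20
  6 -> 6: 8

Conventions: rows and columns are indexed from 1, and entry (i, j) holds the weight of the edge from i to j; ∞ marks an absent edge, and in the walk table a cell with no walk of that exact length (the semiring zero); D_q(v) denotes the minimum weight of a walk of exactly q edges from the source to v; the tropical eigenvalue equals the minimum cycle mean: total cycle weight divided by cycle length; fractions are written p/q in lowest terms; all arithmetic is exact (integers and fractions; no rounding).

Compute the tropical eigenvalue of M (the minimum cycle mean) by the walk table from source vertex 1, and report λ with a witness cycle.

q=0: [0, ∞, ∞, ∞, ∞, ∞]
q=1: [9, 9, 8, -8, -2, -2]
q=2: [-6, -6, -1, -10, 0, -13]
q=3: [-17, -4, -12, -21, -15, -15]
q=4: [-19, -19, -14, -25, -19, -26]
q=5: [-30, -23, -25, -34, -28, -30]
q=6: [-34, -32, -29, -38, -32, -39]
Optimal cycle mean attained by: cycle 2->5->2, total (-9) + (-4), length 2.
Answer: λ = -13/2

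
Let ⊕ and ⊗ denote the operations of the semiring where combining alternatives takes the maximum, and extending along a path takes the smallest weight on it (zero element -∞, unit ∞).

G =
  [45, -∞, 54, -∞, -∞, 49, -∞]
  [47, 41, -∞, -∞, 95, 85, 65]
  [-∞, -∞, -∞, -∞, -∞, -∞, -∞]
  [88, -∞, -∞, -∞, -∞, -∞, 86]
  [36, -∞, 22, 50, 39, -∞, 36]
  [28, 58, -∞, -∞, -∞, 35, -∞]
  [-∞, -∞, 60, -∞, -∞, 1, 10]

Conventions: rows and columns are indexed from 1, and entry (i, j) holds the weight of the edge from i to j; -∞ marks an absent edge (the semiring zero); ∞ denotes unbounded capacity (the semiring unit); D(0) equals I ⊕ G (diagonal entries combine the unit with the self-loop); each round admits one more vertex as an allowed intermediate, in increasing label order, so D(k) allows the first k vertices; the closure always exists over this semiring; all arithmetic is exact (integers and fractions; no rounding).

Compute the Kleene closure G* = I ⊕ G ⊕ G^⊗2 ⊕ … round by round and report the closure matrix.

D(0):
  [∞, -∞, 54, -∞, -∞, 49, -∞]
  [47, ∞, -∞, -∞, 95, 85, 65]
  [-∞, -∞, ∞, -∞, -∞, -∞, -∞]
  [88, -∞, -∞, ∞, -∞, -∞, 86]
  [36, -∞, 22, 50, ∞, -∞, 36]
  [28, 58, -∞, -∞, -∞, ∞, -∞]
  [-∞, -∞, 60, -∞, -∞, 1, ∞]
D(1):
  [∞, -∞, 54, -∞, -∞, 49, -∞]
  [47, ∞, 47, -∞, 95, 85, 65]
  [-∞, -∞, ∞, -∞, -∞, -∞, -∞]
  [88, -∞, 54, ∞, -∞, 49, 86]
  [36, -∞, 36, 50, ∞, 36, 36]
  [28, 58, 28, -∞, -∞, ∞, -∞]
  [-∞, -∞, 60, -∞, -∞, 1, ∞]
D(2):
  [∞, -∞, 54, -∞, -∞, 49, -∞]
  [47, ∞, 47, -∞, 95, 85, 65]
  [-∞, -∞, ∞, -∞, -∞, -∞, -∞]
  [88, -∞, 54, ∞, -∞, 49, 86]
  [36, -∞, 36, 50, ∞, 36, 36]
  [47, 58, 47, -∞, 58, ∞, 58]
  [-∞, -∞, 60, -∞, -∞, 1, ∞]
D(3):
  [∞, -∞, 54, -∞, -∞, 49, -∞]
  [47, ∞, 47, -∞, 95, 85, 65]
  [-∞, -∞, ∞, -∞, -∞, -∞, -∞]
  [88, -∞, 54, ∞, -∞, 49, 86]
  [36, -∞, 36, 50, ∞, 36, 36]
  [47, 58, 47, -∞, 58, ∞, 58]
  [-∞, -∞, 60, -∞, -∞, 1, ∞]
D(4):
  [∞, -∞, 54, -∞, -∞, 49, -∞]
  [47, ∞, 47, -∞, 95, 85, 65]
  [-∞, -∞, ∞, -∞, -∞, -∞, -∞]
  [88, -∞, 54, ∞, -∞, 49, 86]
  [50, -∞, 50, 50, ∞, 49, 50]
  [47, 58, 47, -∞, 58, ∞, 58]
  [-∞, -∞, 60, -∞, -∞, 1, ∞]
D(5):
  [∞, -∞, 54, -∞, -∞, 49, -∞]
  [50, ∞, 50, 50, 95, 85, 65]
  [-∞, -∞, ∞, -∞, -∞, -∞, -∞]
  [88, -∞, 54, ∞, -∞, 49, 86]
  [50, -∞, 50, 50, ∞, 49, 50]
  [50, 58, 50, 50, 58, ∞, 58]
  [-∞, -∞, 60, -∞, -∞, 1, ∞]
D(6):
  [∞, 49, 54, 49, 49, 49, 49]
  [50, ∞, 50, 50, 95, 85, 65]
  [-∞, -∞, ∞, -∞, -∞, -∞, -∞]
  [88, 49, 54, ∞, 49, 49, 86]
  [50, 49, 50, 50, ∞, 49, 50]
  [50, 58, 50, 50, 58, ∞, 58]
  [1, 1, 60, 1, 1, 1, ∞]
D(7):
  [∞, 49, 54, 49, 49, 49, 49]
  [50, ∞, 60, 50, 95, 85, 65]
  [-∞, -∞, ∞, -∞, -∞, -∞, -∞]
  [88, 49, 60, ∞, 49, 49, 86]
  [50, 49, 50, 50, ∞, 49, 50]
  [50, 58, 58, 50, 58, ∞, 58]
  [1, 1, 60, 1, 1, 1, ∞]
Answer: G* = [[∞, 49, 54, 49, 49, 49, 49], [50, ∞, 60, 50, 95, 85, 65], [-∞, -∞, ∞, -∞, -∞, -∞, -∞], [88, 49, 60, ∞, 49, 49, 86], [50, 49, 50, 50, ∞, 49, 50], [50, 58, 58, 50, 58, ∞, 58], [1, 1, 60, 1, 1, 1, ∞]]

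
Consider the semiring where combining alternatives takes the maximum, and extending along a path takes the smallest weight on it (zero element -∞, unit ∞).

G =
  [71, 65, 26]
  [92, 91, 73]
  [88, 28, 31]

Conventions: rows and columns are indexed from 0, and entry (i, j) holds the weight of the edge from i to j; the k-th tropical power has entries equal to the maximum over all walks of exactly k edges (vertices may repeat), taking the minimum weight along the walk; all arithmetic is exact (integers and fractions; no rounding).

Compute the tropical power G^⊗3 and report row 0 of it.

G^⊗2:
  [71, 65, 65]
  [91, 91, 73]
  [71, 65, 31]
G^⊗3:
  [71, 65, 65]
  [91, 91, 73]
  [71, 65, 65]
Answer: row 0 of G^⊗3 = [71, 65, 65]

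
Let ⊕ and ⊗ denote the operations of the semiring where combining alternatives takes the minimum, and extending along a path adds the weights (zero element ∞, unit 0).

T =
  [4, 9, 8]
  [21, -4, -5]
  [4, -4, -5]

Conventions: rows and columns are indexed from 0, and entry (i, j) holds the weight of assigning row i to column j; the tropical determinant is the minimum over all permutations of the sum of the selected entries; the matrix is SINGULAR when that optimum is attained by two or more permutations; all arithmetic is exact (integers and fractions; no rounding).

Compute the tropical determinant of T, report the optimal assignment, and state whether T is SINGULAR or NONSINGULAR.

σ = (0, 1, 2): 4 + (-4) + (-5) = -5
σ = (0, 2, 1): 4 + (-5) + (-4) = -5
σ = (1, 0, 2): 9 + 21 + (-5) = 25
σ = (1, 2, 0): 9 + (-5) + 4 = 8
σ = (2, 0, 1): 8 + 21 + (-4) = 25
σ = (2, 1, 0): 8 + (-4) + 4 = 8
Optimal value attained by: σ = (0, 1, 2).
Answer: det⊕(T) = -5; verdict: SINGULAR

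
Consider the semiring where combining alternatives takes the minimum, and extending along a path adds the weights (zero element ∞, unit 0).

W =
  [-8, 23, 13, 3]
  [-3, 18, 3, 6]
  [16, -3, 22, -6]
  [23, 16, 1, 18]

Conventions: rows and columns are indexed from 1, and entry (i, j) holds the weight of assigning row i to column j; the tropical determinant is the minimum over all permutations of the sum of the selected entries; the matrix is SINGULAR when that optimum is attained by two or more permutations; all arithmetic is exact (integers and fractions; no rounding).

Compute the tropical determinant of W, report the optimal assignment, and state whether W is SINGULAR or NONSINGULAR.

σ = (1, 2, 3, 4): (-8) + 18 + 22 + 18 = 50
σ = (1, 2, 4, 3): (-8) + 18 + (-6) + 1 = 5
σ = (1, 3, 2, 4): (-8) + 3 + (-3) + 18 = 10
σ = (1, 3, 4, 2): (-8) + 3 + (-6) + 16 = 5
σ = (1, 4, 2, 3): (-8) + 6 + (-3) + 1 = -4
σ = (1, 4, 3, 2): (-8) + 6 + 22 + 16 = 36
σ = (2, 1, 3, 4): 23 + (-3) + 22 + 18 = 60
σ = (2, 1, 4, 3): 23 + (-3) + (-6) + 1 = 15
σ = (2, 3, 1, 4): 23 + 3 + 16 + 18 = 60
σ = (2, 3, 4, 1): 23 + 3 + (-6) + 23 = 43
σ = (2, 4, 1, 3): 23 + 6 + 16 + 1 = 46
σ = (2, 4, 3, 1): 23 + 6 + 22 + 23 = 74
σ = (3, 1, 2, 4): 13 + (-3) + (-3) + 18 = 25
σ = (3, 1, 4, 2): 13 + (-3) + (-6) + 16 = 20
σ = (3, 2, 1, 4): 13 + 18 + 16 + 18 = 65
σ = (3, 2, 4, 1): 13 + 18 + (-6) + 23 = 48
σ = (3, 4, 1, 2): 13 + 6 + 16 + 16 = 51
σ = (3, 4, 2, 1): 13 + 6 + (-3) + 23 = 39
σ = (4, 1, 2, 3): 3 + (-3) + (-3) + 1 = -2
σ = (4, 1, 3, 2): 3 + (-3) + 22 + 16 = 38
σ = (4, 2, 1, 3): 3 + 18 + 16 + 1 = 38
σ = (4, 2, 3, 1): 3 + 18 + 22 + 23 = 66
σ = (4, 3, 1, 2): 3 + 3 + 16 + 16 = 38
σ = (4, 3, 2, 1): 3 + 3 + (-3) + 23 = 26
Optimal value attained by: σ = (1, 4, 2, 3).
Answer: det⊕(W) = -4; verdict: NONSINGULAR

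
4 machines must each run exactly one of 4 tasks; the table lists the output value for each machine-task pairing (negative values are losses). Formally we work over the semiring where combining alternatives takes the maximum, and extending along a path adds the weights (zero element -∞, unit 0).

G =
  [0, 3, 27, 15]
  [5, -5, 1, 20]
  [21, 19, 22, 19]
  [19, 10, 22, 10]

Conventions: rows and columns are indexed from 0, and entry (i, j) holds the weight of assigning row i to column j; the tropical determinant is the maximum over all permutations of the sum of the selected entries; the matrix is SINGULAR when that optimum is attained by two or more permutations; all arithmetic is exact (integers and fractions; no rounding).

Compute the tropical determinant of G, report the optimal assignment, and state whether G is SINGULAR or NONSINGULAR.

σ = (0, 1, 2, 3): 0 + (-5) + 22 + 10 = 27
σ = (0, 1, 3, 2): 0 + (-5) + 19 + 22 = 36
σ = (0, 2, 1, 3): 0 + 1 + 19 + 10 = 30
σ = (0, 2, 3, 1): 0 + 1 + 19 + 10 = 30
σ = (0, 3, 1, 2): 0 + 20 + 19 + 22 = 61
σ = (0, 3, 2, 1): 0 + 20 + 22 + 10 = 52
σ = (1, 0, 2, 3): 3 + 5 + 22 + 10 = 40
σ = (1, 0, 3, 2): 3 + 5 + 19 + 22 = 49
σ = (1, 2, 0, 3): 3 + 1 + 21 + 10 = 35
σ = (1, 2, 3, 0): 3 + 1 + 19 + 19 = 42
σ = (1, 3, 0, 2): 3 + 20 + 21 + 22 = 66
σ = (1, 3, 2, 0): 3 + 20 + 22 + 19 = 64
σ = (2, 0, 1, 3): 27 + 5 + 19 + 10 = 61
σ = (2, 0, 3, 1): 27 + 5 + 19 + 10 = 61
σ = (2, 1, 0, 3): 27 + (-5) + 21 + 10 = 53
σ = (2, 1, 3, 0): 27 + (-5) + 19 + 19 = 60
σ = (2, 3, 0, 1): 27 + 20 + 21 + 10 = 78
σ = (2, 3, 1, 0): 27 + 20 + 19 + 19 = 85
σ = (3, 0, 1, 2): 15 + 5 + 19 + 22 = 61
σ = (3, 0, 2, 1): 15 + 5 + 22 + 10 = 52
σ = (3, 1, 0, 2): 15 + (-5) + 21 + 22 = 53
σ = (3, 1, 2, 0): 15 + (-5) + 22 + 19 = 51
σ = (3, 2, 0, 1): 15 + 1 + 21 + 10 = 47
σ = (3, 2, 1, 0): 15 + 1 + 19 + 19 = 54
Optimal value attained by: σ = (2, 3, 1, 0).
Answer: det⊕(G) = 85; verdict: NONSINGULAR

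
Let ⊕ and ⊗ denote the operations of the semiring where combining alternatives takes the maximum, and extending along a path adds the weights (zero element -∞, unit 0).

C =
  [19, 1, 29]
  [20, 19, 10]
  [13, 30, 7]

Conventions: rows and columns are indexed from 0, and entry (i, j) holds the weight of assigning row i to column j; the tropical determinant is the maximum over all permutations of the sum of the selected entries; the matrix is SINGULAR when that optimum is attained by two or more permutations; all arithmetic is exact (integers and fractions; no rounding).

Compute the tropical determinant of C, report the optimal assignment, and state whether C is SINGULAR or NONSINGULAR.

σ = (0, 1, 2): 19 + 19 + 7 = 45
σ = (0, 2, 1): 19 + 10 + 30 = 59
σ = (1, 0, 2): 1 + 20 + 7 = 28
σ = (1, 2, 0): 1 + 10 + 13 = 24
σ = (2, 0, 1): 29 + 20 + 30 = 79
σ = (2, 1, 0): 29 + 19 + 13 = 61
Optimal value attained by: σ = (2, 0, 1).
Answer: det⊕(C) = 79; verdict: NONSINGULAR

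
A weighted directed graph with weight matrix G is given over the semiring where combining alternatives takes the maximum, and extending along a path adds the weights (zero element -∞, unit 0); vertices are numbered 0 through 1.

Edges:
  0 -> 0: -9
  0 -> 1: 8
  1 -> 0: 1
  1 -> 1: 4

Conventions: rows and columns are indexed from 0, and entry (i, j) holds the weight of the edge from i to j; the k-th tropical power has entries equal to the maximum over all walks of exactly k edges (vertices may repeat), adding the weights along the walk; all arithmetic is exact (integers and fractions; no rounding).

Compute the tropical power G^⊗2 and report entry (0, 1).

G^⊗2:
  [9, 12]
  [5, 9]
Key observation: the optimum is the walk 0->1->1, with weight 8 + 4 = 12.
Optimal value attained by: walk 0->1->1.
Answer: (G^⊗2)[0][1] = 12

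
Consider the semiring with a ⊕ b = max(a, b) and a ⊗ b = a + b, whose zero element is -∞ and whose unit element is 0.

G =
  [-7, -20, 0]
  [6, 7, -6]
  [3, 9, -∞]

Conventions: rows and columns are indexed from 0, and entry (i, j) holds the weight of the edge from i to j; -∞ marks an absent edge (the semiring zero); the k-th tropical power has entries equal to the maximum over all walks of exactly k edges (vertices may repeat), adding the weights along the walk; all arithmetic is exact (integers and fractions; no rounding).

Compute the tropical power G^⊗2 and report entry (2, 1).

G^⊗2:
  [3, 9, -7]
  [13, 14, 6]
  [15, 16, 3]
Key observation: the optimum is the walk 2->1->1, with weight 9 + 7 = 16.
Optimal value attained by: walk 2->1->1.
Answer: (G^⊗2)[2][1] = 16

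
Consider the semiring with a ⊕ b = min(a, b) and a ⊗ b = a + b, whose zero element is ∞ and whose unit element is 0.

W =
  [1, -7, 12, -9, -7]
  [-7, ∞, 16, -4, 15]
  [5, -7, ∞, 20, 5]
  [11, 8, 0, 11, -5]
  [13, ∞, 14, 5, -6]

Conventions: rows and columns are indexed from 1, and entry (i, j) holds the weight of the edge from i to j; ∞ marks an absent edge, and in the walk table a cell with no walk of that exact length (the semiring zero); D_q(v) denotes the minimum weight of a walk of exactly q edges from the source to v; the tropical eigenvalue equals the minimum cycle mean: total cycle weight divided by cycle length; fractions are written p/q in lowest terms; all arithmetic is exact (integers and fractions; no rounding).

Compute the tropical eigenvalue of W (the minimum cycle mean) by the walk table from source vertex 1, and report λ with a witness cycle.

q=0: [0, ∞, ∞, ∞, ∞]
q=1: [1, -7, 12, -9, -7]
q=2: [-14, -6, -9, -11, -14]
q=3: [-13, -21, -11, -23, -21]
q=4: [-28, -20, -23, -25, -28]
q=5: [-27, -35, -25, -37, -35]
Optimal cycle mean attained by: cycle 1->2->1, total (-7) + (-7), length 2.
Answer: λ = -7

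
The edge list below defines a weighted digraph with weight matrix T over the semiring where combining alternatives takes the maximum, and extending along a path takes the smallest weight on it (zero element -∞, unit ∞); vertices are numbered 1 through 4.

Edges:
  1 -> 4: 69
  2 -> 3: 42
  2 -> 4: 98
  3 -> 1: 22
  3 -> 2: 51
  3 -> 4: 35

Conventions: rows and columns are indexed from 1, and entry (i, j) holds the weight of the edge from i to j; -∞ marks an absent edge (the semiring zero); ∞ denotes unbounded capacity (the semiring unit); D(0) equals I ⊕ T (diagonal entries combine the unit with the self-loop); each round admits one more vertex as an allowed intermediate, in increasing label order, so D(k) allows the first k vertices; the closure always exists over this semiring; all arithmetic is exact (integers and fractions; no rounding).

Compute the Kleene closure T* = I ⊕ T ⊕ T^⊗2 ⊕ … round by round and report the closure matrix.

D(0):
  [∞, -∞, -∞, 69]
  [-∞, ∞, 42, 98]
  [22, 51, ∞, 35]
  [-∞, -∞, -∞, ∞]
D(1):
  [∞, -∞, -∞, 69]
  [-∞, ∞, 42, 98]
  [22, 51, ∞, 35]
  [-∞, -∞, -∞, ∞]
D(2):
  [∞, -∞, -∞, 69]
  [-∞, ∞, 42, 98]
  [22, 51, ∞, 51]
  [-∞, -∞, -∞, ∞]
D(3):
  [∞, -∞, -∞, 69]
  [22, ∞, 42, 98]
  [22, 51, ∞, 51]
  [-∞, -∞, -∞, ∞]
D(4):
  [∞, -∞, -∞, 69]
  [22, ∞, 42, 98]
  [22, 51, ∞, 51]
  [-∞, -∞, -∞, ∞]
Answer: T* = [[∞, -∞, -∞, 69], [22, ∞, 42, 98], [22, 51, ∞, 51], [-∞, -∞, -∞, ∞]]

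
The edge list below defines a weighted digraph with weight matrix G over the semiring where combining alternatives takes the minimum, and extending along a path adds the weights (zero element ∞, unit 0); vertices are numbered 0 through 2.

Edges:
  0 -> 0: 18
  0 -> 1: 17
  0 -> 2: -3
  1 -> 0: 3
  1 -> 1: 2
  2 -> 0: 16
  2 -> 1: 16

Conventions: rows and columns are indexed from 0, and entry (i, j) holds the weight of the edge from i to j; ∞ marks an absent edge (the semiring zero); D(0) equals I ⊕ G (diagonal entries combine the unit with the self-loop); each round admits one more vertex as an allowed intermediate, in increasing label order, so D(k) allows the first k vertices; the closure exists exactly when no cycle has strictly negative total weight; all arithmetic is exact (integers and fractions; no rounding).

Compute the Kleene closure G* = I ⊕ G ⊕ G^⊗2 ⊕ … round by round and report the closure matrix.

D(0):
  [0, 17, -3]
  [3, 0, ∞]
  [16, 16, 0]
D(1):
  [0, 17, -3]
  [3, 0, 0]
  [16, 16, 0]
D(2):
  [0, 17, -3]
  [3, 0, 0]
  [16, 16, 0]
D(3):
  [0, 13, -3]
  [3, 0, 0]
  [16, 16, 0]
Answer: G* = [[0, 13, -3], [3, 0, 0], [16, 16, 0]]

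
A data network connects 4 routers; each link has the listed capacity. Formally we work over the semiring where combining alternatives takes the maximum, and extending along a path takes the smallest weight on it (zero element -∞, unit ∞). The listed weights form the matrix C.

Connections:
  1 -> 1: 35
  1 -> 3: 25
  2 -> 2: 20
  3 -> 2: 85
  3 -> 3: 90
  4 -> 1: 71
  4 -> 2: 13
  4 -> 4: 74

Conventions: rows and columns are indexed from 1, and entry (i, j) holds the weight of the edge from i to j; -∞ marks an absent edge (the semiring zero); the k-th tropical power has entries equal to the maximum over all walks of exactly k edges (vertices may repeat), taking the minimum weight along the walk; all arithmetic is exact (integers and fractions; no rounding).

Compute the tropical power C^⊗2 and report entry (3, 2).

C^⊗2:
  [35, 25, 25, -∞]
  [-∞, 20, -∞, -∞]
  [-∞, 85, 90, -∞]
  [71, 13, 25, 74]
Key observation: the optimum is the walk 3->3->2, with weight 90 min 85 = 85.
Optimal value attained by: walk 3->3->2.
Answer: (C^⊗2)[3][2] = 85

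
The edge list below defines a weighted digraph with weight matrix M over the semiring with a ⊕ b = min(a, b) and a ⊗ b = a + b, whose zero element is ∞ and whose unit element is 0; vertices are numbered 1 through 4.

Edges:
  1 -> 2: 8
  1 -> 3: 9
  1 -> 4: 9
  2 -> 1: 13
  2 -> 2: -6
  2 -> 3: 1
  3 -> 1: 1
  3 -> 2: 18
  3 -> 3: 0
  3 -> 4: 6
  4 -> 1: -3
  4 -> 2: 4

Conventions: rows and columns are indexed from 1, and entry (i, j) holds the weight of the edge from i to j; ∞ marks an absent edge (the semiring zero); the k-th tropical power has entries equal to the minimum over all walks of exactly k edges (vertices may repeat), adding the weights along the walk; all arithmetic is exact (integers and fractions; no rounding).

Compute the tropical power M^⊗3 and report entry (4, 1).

M^⊗2:
  [6, 2, 9, 15]
  [2, -12, -5, 7]
  [1, 9, 0, 6]
  [17, -2, 5, 6]
M^⊗3:
  [10, -4, 3, 15]
  [-4, -18, -11, 1]
  [1, 3, 0, 6]
  [3, -8, -1, 11]
Key observation: the optimum is the walk 4->1->4->1, with weight (-3) + 9 + (-3) = 3.
Optimal value attained by: walk 4->1->4->1.
Answer: (M^⊗3)[4][1] = 3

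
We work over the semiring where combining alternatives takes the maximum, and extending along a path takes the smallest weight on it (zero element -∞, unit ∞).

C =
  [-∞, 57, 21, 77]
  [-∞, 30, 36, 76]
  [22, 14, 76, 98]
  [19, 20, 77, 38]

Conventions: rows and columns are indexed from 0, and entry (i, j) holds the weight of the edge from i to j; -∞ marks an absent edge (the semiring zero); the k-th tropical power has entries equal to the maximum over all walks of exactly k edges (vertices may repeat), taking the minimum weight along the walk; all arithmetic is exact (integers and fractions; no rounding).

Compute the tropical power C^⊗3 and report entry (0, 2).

C^⊗2:
  [21, 30, 77, 57]
  [22, 30, 76, 38]
  [22, 22, 77, 76]
  [22, 20, 76, 77]
C^⊗3:
  [22, 30, 76, 77]
  [22, 30, 76, 76]
  [22, 22, 76, 77]
  [22, 22, 77, 76]
Key observation: the optimum is the walk 0->3->2->2, with weight 77 min 77 min 76 = 76.
Optimal value attained by: walk 0->3->2->2.
Answer: (C^⊗3)[0][2] = 76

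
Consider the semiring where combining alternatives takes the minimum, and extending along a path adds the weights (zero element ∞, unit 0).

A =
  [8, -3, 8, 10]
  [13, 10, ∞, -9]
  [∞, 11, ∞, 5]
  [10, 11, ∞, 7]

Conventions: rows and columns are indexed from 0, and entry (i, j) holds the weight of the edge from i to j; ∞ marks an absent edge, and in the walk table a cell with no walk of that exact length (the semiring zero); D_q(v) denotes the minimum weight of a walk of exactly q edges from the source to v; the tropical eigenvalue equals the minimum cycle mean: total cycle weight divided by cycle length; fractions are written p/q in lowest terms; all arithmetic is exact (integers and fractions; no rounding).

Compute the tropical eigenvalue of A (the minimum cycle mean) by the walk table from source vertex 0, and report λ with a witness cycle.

q=0: [0, ∞, ∞, ∞]
q=1: [8, -3, 8, 10]
q=2: [10, 5, 16, -12]
q=3: [-2, -1, 18, -5]
q=4: [5, -5, 6, -10]
Optimal cycle mean attained by: cycle 0->1->3->0, total (-3) + (-9) + 10, length 3.
Answer: λ = -2/3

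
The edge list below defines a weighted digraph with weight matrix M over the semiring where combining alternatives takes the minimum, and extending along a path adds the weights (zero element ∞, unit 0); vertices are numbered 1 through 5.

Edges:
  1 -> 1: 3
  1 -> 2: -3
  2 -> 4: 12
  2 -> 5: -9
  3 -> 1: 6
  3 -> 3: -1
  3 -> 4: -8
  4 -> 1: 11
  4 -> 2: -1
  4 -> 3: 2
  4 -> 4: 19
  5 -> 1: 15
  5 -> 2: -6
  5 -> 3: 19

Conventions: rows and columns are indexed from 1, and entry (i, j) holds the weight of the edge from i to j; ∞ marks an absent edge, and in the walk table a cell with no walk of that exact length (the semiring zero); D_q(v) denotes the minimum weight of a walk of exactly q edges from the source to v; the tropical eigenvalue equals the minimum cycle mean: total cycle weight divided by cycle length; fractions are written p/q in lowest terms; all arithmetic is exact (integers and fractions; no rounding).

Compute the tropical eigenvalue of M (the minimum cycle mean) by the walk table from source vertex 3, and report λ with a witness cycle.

q=0: [∞, ∞, 0, ∞, ∞]
q=1: [6, ∞, -1, -8, ∞]
q=2: [3, -9, -6, -9, ∞]
q=3: [0, -10, -7, -14, -18]
q=4: [-3, -24, -12, -15, -19]
q=5: [-6, -25, -13, -20, -33]
Optimal cycle mean attained by: cycle 2->5->2, total (-9) + (-6), length 2.
Answer: λ = -15/2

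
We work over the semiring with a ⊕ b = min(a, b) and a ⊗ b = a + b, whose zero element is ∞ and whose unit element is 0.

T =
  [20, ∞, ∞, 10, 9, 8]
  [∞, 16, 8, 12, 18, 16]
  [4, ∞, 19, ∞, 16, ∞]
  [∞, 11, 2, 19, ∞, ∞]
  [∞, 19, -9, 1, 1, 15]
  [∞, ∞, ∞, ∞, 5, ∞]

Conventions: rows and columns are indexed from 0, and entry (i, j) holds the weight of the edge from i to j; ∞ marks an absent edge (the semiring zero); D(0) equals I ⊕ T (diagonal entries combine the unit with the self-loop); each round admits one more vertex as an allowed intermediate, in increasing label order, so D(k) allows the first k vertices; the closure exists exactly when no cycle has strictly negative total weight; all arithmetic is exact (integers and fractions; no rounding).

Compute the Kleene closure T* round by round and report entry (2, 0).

D(0):
  [0, ∞, ∞, 10, 9, 8]
  [∞, 0, 8, 12, 18, 16]
  [4, ∞, 0, ∞, 16, ∞]
  [∞, 11, 2, 0, ∞, ∞]
  [∞, 19, -9, 1, 0, 15]
  [∞, ∞, ∞, ∞, 5, 0]
D(1):
  [0, ∞, ∞, 10, 9, 8]
  [∞, 0, 8, 12, 18, 16]
  [4, ∞, 0, 14, 13, 12]
  [∞, 11, 2, 0, ∞, ∞]
  [∞, 19, -9, 1, 0, 15]
  [∞, ∞, ∞, ∞, 5, 0]
D(2):
  [0, ∞, ∞, 10, 9, 8]
  [∞, 0, 8, 12, 18, 16]
  [4, ∞, 0, 14, 13, 12]
  [∞, 11, 2, 0, 29, 27]
  [∞, 19, -9, 1, 0, 15]
  [∞, ∞, ∞, ∞, 5, 0]
D(3):
  [0, ∞, ∞, 10, 9, 8]
  [12, 0, 8, 12, 18, 16]
  [4, ∞, 0, 14, 13, 12]
  [6, 11, 2, 0, 15, 14]
  [-5, 19, -9, 1, 0, 3]
  [∞, ∞, ∞, ∞, 5, 0]
D(4):
  [0, 21, 12, 10, 9, 8]
  [12, 0, 8, 12, 18, 16]
  [4, 25, 0, 14, 13, 12]
  [6, 11, 2, 0, 15, 14]
  [-5, 12, -9, 1, 0, 3]
  [∞, ∞, ∞, ∞, 5, 0]
D(5):
  [0, 21, 0, 10, 9, 8]
  [12, 0, 8, 12, 18, 16]
  [4, 25, 0, 14, 13, 12]
  [6, 11, 2, 0, 15, 14]
  [-5, 12, -9, 1, 0, 3]
  [0, 17, -4, 6, 5, 0]
D(6):
  [0, 21, 0, 10, 9, 8]
  [12, 0, 8, 12, 18, 16]
  [4, 25, 0, 14, 13, 12]
  [6, 11, 2, 0, 15, 14]
  [-5, 12, -9, 1, 0, 3]
  [0, 17, -4, 6, 5, 0]
Answer: T*[2][0] = 4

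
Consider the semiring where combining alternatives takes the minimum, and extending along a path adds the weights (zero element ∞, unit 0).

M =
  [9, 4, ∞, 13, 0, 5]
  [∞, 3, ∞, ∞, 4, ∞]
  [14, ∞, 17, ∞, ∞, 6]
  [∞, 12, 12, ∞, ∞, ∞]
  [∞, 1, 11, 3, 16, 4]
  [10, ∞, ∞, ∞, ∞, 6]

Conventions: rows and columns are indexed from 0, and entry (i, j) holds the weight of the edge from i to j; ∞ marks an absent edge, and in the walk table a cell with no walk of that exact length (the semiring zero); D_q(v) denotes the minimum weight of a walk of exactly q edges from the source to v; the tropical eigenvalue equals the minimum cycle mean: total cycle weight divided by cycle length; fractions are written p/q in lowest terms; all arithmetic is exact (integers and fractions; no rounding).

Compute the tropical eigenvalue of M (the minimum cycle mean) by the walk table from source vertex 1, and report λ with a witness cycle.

q=0: [∞, 0, ∞, ∞, ∞, ∞]
q=1: [∞, 3, ∞, ∞, 4, ∞]
q=2: [∞, 5, 15, 7, 7, 8]
q=3: [18, 8, 18, 10, 9, 11]
q=4: [21, 10, 20, 12, 12, 13]
q=5: [23, 13, 23, 15, 14, 16]
q=6: [26, 15, 25, 17, 17, 18]
Optimal cycle mean attained by: cycle 1->4->1, total 4 + 1, length 2.
Answer: λ = 5/2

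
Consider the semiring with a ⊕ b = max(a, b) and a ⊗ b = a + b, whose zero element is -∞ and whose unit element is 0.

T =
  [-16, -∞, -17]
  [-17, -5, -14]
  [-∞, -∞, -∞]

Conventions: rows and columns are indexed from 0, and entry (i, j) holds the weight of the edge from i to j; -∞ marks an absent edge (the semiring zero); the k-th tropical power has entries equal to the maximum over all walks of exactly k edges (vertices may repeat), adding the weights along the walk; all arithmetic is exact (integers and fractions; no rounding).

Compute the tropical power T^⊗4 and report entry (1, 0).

T^⊗2:
  [-32, -∞, -33]
  [-22, -10, -19]
  [-∞, -∞, -∞]
T^⊗3:
  [-48, -∞, -49]
  [-27, -15, -24]
  [-∞, -∞, -∞]
T^⊗4:
  [-64, -∞, -65]
  [-32, -20, -29]
  [-∞, -∞, -∞]
Key observation: the optimum is the walk 1->1->1->1->0, with weight (-5) + (-5) + (-5) + (-17) = -32.
Optimal value attained by: walk 1->1->1->1->0.
Answer: (T^⊗4)[1][0] = -32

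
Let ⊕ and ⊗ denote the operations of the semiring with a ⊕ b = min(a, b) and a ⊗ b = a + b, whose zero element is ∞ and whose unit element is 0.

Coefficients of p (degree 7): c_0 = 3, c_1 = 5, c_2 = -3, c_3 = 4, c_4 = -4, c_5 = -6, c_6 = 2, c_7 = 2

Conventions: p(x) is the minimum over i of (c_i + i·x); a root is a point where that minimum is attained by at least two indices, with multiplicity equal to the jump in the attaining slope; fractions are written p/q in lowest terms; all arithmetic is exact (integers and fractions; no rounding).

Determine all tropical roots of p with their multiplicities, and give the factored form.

hull edge (i=0, c=3) to (i=2, c=-3): slope -3, span 2
hull edge (i=2, c=-3) to (i=5, c=-6): slope -1, span 3
hull edge (i=5, c=-6) to (i=7, c=2): slope 4, span 2
Factored form: p(x) = 2 ⊗ (x ⊕ (-4)) ⊗ (x ⊕ (-4)) ⊗ (x ⊕ 1) ⊗ (x ⊕ 1) ⊗ (x ⊕ 1) ⊗ (x ⊕ 3) ⊗ (x ⊕ 3)
Answer: roots = -4 (mult 2), 1 (mult 3), 3 (mult 2)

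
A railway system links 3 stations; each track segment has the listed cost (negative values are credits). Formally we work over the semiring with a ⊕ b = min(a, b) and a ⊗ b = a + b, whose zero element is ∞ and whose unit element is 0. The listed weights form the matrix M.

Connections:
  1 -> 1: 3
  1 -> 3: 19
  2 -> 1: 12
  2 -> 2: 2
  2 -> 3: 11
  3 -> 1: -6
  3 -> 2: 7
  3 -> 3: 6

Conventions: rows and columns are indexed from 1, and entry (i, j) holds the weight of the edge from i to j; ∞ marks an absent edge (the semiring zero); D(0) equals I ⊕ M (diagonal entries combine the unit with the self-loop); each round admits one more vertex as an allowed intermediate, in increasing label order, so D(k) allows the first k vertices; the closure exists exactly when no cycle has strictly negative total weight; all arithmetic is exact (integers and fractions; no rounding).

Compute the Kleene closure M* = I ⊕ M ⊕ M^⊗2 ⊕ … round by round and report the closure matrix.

D(0):
  [0, ∞, 19]
  [12, 0, 11]
  [-6, 7, 0]
D(1):
  [0, ∞, 19]
  [12, 0, 11]
  [-6, 7, 0]
D(2):
  [0, ∞, 19]
  [12, 0, 11]
  [-6, 7, 0]
D(3):
  [0, 26, 19]
  [5, 0, 11]
  [-6, 7, 0]
Answer: M* = [[0, 26, 19], [5, 0, 11], [-6, 7, 0]]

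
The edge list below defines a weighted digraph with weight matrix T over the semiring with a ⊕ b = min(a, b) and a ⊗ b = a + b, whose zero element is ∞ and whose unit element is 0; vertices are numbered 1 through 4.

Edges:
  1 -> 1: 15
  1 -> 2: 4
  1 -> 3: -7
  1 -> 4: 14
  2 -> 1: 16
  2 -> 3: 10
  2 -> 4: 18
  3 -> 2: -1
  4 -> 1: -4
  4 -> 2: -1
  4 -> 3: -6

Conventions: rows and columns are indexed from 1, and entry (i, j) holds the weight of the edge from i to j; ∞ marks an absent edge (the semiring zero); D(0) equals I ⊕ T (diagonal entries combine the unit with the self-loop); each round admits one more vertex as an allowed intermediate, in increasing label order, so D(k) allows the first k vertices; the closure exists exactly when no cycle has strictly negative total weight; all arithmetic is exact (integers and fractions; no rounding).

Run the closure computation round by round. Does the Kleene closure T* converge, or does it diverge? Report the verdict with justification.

D(0):
  [0, 4, -7, 14]
  [16, 0, 10, 18]
  [∞, -1, 0, ∞]
  [-4, -1, -6, 0]
D(1):
  [0, 4, -7, 14]
  [16, 0, 9, 18]
  [∞, -1, 0, ∞]
  [-4, -1, -11, 0]
D(2):
  [0, 4, -7, 14]
  [16, 0, 9, 18]
  [15, -1, 0, 17]
  [-4, -1, -11, 0]
D(3):
  [0, -8, -7, 10]
  [16, 0, 9, 18]
  [15, -1, 0, 17]
  [-4, -12, -11, 0]
D(4):
  [0, -8, -7, 10]
  [14, 0, 7, 18]
  [13, -1, 0, 17]
  [-4, -12, -11, 0]
Key observation: every diagonal entry stays at the unit through all rounds, so no improving cycle exists.
Answer: CONVERGES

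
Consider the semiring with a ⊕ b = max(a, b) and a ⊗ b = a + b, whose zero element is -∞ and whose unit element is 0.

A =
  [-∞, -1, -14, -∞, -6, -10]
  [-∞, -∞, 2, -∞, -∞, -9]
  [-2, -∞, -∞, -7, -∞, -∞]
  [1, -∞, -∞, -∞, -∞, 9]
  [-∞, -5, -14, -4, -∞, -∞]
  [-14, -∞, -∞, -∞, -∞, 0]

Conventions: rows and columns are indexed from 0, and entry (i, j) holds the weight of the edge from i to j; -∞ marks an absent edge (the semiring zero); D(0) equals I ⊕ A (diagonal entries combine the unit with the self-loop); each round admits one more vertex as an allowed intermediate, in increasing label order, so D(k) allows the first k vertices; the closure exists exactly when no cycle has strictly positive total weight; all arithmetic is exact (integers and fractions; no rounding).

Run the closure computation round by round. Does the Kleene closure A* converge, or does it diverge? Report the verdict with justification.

D(0):
  [0, -1, -14, -∞, -6, -10]
  [-∞, 0, 2, -∞, -∞, -9]
  [-2, -∞, 0, -7, -∞, -∞]
  [1, -∞, -∞, 0, -∞, 9]
  [-∞, -5, -14, -4, 0, -∞]
  [-14, -∞, -∞, -∞, -∞, 0]
D(1):
  [0, -1, -14, -∞, -6, -10]
  [-∞, 0, 2, -∞, -∞, -9]
  [-2, -3, 0, -7, -8, -12]
  [1, 0, -13, 0, -5, 9]
  [-∞, -5, -14, -4, 0, -∞]
  [-14, -15, -28, -∞, -20, 0]
D(2):
  [0, -1, 1, -∞, -6, -10]
  [-∞, 0, 2, -∞, -∞, -9]
  [-2, -3, 0, -7, -8, -12]
  [1, 0, 2, 0, -5, 9]
  [-∞, -5, -3, -4, 0, -14]
  [-14, -15, -13, -∞, -20, 0]
D(3):
  [0, -1, 1, -6, -6, -10]
  [0, 0, 2, -5, -6, -9]
  [-2, -3, 0, -7, -8, -12]
  [1, 0, 2, 0, -5, 9]
  [-5, -5, -3, -4, 0, -14]
  [-14, -15, -13, -20, -20, 0]
D(4):
  [0, -1, 1, -6, -6, 3]
  [0, 0, 2, -5, -6, 4]
  [-2, -3, 0, -7, -8, 2]
  [1, 0, 2, 0, -5, 9]
  [-3, -4, -2, -4, 0, 5]
  [-14, -15, -13, -20, -20, 0]
D(5):
  [0, -1, 1, -6, -6, 3]
  [0, 0, 2, -5, -6, 4]
  [-2, -3, 0, -7, -8, 2]
  [1, 0, 2, 0, -5, 9]
  [-3, -4, -2, -4, 0, 5]
  [-14, -15, -13, -20, -20, 0]
D(6):
  [0, -1, 1, -6, -6, 3]
  [0, 0, 2, -5, -6, 4]
  [-2, -3, 0, -7, -8, 2]
  [1, 0, 2, 0, -5, 9]
  [-3, -4, -2, -4, 0, 5]
  [-14, -15, -13, -20, -20, 0]
Key observation: every diagonal entry stays at the unit through all rounds, so no improving cycle exists.
Answer: CONVERGES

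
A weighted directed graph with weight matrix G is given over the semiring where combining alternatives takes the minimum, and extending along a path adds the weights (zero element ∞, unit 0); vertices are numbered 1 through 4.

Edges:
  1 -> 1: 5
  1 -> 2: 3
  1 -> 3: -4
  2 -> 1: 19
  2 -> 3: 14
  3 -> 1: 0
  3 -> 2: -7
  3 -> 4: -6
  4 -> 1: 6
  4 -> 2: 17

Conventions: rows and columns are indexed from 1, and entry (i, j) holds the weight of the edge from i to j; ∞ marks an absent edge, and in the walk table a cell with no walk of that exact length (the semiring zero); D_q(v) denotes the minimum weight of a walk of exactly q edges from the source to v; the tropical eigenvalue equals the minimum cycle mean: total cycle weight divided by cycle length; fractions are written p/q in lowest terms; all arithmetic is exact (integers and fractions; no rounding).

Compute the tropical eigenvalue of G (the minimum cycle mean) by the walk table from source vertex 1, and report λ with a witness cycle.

q=0: [0, ∞, ∞, ∞]
q=1: [5, 3, -4, ∞]
q=2: [-4, -11, 1, -10]
q=3: [-4, -6, -8, -5]
q=4: [-8, -15, -8, -14]
Optimal cycle mean attained by: cycle 1->3->1, total (-4) + 0, length 2.
Answer: λ = -2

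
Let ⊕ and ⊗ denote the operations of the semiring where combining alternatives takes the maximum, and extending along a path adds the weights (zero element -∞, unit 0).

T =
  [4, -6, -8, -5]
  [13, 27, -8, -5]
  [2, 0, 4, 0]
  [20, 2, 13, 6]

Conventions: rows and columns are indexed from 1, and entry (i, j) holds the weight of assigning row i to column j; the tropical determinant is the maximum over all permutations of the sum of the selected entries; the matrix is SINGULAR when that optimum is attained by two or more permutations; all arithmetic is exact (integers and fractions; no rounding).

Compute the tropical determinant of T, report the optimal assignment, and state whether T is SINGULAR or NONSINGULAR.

σ = (1, 2, 3, 4): 4 + 27 + 4 + 6 = 41
σ = (1, 2, 4, 3): 4 + 27 + 0 + 13 = 44
σ = (1, 3, 2, 4): 4 + (-8) + 0 + 6 = 2
σ = (1, 3, 4, 2): 4 + (-8) + 0 + 2 = -2
σ = (1, 4, 2, 3): 4 + (-5) + 0 + 13 = 12
σ = (1, 4, 3, 2): 4 + (-5) + 4 + 2 = 5
σ = (2, 1, 3, 4): (-6) + 13 + 4 + 6 = 17
σ = (2, 1, 4, 3): (-6) + 13 + 0 + 13 = 20
σ = (2, 3, 1, 4): (-6) + (-8) + 2 + 6 = -6
σ = (2, 3, 4, 1): (-6) + (-8) + 0 + 20 = 6
σ = (2, 4, 1, 3): (-6) + (-5) + 2 + 13 = 4
σ = (2, 4, 3, 1): (-6) + (-5) + 4 + 20 = 13
σ = (3, 1, 2, 4): (-8) + 13 + 0 + 6 = 11
σ = (3, 1, 4, 2): (-8) + 13 + 0 + 2 = 7
σ = (3, 2, 1, 4): (-8) + 27 + 2 + 6 = 27
σ = (3, 2, 4, 1): (-8) + 27 + 0 + 20 = 39
σ = (3, 4, 1, 2): (-8) + (-5) + 2 + 2 = -9
σ = (3, 4, 2, 1): (-8) + (-5) + 0 + 20 = 7
σ = (4, 1, 2, 3): (-5) + 13 + 0 + 13 = 21
σ = (4, 1, 3, 2): (-5) + 13 + 4 + 2 = 14
σ = (4, 2, 1, 3): (-5) + 27 + 2 + 13 = 37
σ = (4, 2, 3, 1): (-5) + 27 + 4 + 20 = 46
σ = (4, 3, 1, 2): (-5) + (-8) + 2 + 2 = -9
σ = (4, 3, 2, 1): (-5) + (-8) + 0 + 20 = 7
Optimal value attained by: σ = (4, 2, 3, 1).
Answer: det⊕(T) = 46; verdict: NONSINGULAR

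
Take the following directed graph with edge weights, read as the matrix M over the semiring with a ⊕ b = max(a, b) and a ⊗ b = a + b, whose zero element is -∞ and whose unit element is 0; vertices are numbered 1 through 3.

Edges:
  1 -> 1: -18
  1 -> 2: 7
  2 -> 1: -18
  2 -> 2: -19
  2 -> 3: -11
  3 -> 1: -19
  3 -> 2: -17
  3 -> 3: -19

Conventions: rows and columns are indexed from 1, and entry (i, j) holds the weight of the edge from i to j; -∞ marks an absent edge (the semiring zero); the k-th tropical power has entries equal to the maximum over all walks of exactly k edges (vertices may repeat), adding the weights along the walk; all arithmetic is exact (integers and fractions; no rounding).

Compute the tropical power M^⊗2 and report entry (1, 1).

M^⊗2:
  [-11, -11, -4]
  [-30, -11, -30]
  [-35, -12, -28]
Key observation: the optimum is the walk 1->2->1, with weight 7 + (-18) = -11.
Optimal value attained by: walk 1->2->1.
Answer: (M^⊗2)[1][1] = -11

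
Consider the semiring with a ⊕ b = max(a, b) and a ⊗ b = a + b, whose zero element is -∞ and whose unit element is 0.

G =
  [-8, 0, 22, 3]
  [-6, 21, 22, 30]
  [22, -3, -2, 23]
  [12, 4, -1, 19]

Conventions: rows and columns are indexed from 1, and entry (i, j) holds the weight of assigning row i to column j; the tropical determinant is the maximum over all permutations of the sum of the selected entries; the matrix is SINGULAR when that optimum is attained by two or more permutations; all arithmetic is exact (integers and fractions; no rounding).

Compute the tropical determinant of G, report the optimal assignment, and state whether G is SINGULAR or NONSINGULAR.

σ = (1, 2, 3, 4): (-8) + 21 + (-2) + 19 = 30
σ = (1, 2, 4, 3): (-8) + 21 + 23 + (-1) = 35
σ = (1, 3, 2, 4): (-8) + 22 + (-3) + 19 = 30
σ = (1, 3, 4, 2): (-8) + 22 + 23 + 4 = 41
σ = (1, 4, 2, 3): (-8) + 30 + (-3) + (-1) = 18
σ = (1, 4, 3, 2): (-8) + 30 + (-2) + 4 = 24
σ = (2, 1, 3, 4): 0 + (-6) + (-2) + 19 = 11
σ = (2, 1, 4, 3): 0 + (-6) + 23 + (-1) = 16
σ = (2, 3, 1, 4): 0 + 22 + 22 + 19 = 63
σ = (2, 3, 4, 1): 0 + 22 + 23 + 12 = 57
σ = (2, 4, 1, 3): 0 + 30 + 22 + (-1) = 51
σ = (2, 4, 3, 1): 0 + 30 + (-2) + 12 = 40
σ = (3, 1, 2, 4): 22 + (-6) + (-3) + 19 = 32
σ = (3, 1, 4, 2): 22 + (-6) + 23 + 4 = 43
σ = (3, 2, 1, 4): 22 + 21 + 22 + 19 = 84
σ = (3, 2, 4, 1): 22 + 21 + 23 + 12 = 78
σ = (3, 4, 1, 2): 22 + 30 + 22 + 4 = 78
σ = (3, 4, 2, 1): 22 + 30 + (-3) + 12 = 61
σ = (4, 1, 2, 3): 3 + (-6) + (-3) + (-1) = -7
σ = (4, 1, 3, 2): 3 + (-6) + (-2) + 4 = -1
σ = (4, 2, 1, 3): 3 + 21 + 22 + (-1) = 45
σ = (4, 2, 3, 1): 3 + 21 + (-2) + 12 = 34
σ = (4, 3, 1, 2): 3 + 22 + 22 + 4 = 51
σ = (4, 3, 2, 1): 3 + 22 + (-3) + 12 = 34
Optimal value attained by: σ = (3, 2, 1, 4).
Answer: det⊕(G) = 84; verdict: NONSINGULAR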